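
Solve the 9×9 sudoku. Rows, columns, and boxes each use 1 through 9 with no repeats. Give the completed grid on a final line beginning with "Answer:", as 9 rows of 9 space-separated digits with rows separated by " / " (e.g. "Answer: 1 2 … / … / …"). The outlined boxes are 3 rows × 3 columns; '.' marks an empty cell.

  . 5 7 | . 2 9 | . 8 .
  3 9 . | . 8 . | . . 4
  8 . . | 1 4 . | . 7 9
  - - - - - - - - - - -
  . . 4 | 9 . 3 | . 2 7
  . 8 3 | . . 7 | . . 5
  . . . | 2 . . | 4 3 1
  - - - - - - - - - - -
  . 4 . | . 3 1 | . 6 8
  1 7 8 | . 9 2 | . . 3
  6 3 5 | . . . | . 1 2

Step 1. [r6c2∈{6}] only 6 remains possible at r6c2, so r6c2=6.
Step 2. [r2c8∈{5}] nothing but 5 survives at r2c8 ⇒ r2c8=5.
Step 3. [r2c6∈{6}] r2c6 has the single candidate 6. So r2c6=6.
Step 4. [r9c7∈{7,9}] row 9 places 9 nowhere but r9c7, so r9c7=9.
Step 5. [r5c7∈{6}] r5c7 has the single candidate 6, so r5c7=6.
Step 6. [r9c4∈{4,7,8}] col 4 places 8 nowhere but r9c4. So r9c4=8.
Step 7. [r6c5∈{5}] nothing but 5 survives at r6c5 ⇒ r6c5=5.
Step 8. [r3c2∈{2}] only 2 remains possible at r3c2 ⇒ r3c2=2.
Step 9. [r6c3∈{9}] r6c3 is down to just 9, so r6c3=9.
Step 10. [r1c7∈{1,3}] 1 has one home in row 1: r1c7, so r1c7=1.
Step 11. [r8c7∈{5}] r8c7 is down to just 5, so r8c7=5.
Step 12. [r4c2∈{1}] r4c2 has the single candidate 1 ⇒ r4c2=1.
Step 13. [r2c4∈{7}] r2c4 has the single candidate 7, so r2c4=7.
Step 14. [r7c1∈{2,9}] in row 7, 9 fits only at r7c1 ⇒ r7c1=9.
Step 15. [r9c6∈{4}] only 4 remains possible at r9c6, so r9c6=4.
Step 16. [r3c7∈{3}] r3c7 has the single candidate 3. So r3c7=3.
Step 17. [r8c4∈{6}] r8c4 is down to just 6. So r8c4=6.
Step 18. [r7c3∈{2}] r7c3 has the single candidate 2, so r7c3=2.
Step 19. [r7c7∈{7}] nothing but 7 survives at r7c7 ⇒ r7c7=7.
Step 20. [r8c8∈{4}] only 4 remains possible at r8c8. So r8c8=4.
Step 21. [r5c1∈{2}] only 2 remains possible at r5c1. So r5c1=2.
Step 22. [r6c1∈{7}] only 7 remains possible at r6c1 ⇒ r6c1=7.
Step 23. [r2c3∈{1}] r2c3 is down to just 1, so r2c3=1.
Step 24. [r2c7∈{2}] r2c7 has the single candidate 2. So r2c7=2.
Step 25. [r3c6∈{5}] r3c6's peers cover all but 5. So r3c6=5.
Step 26. [r6c6∈{8}] r6c6 is down to just 8 ⇒ r6c6=8.
Step 27. [r1c4∈{3}] r1c4's peers cover all but 3, so r1c4=3.
Step 28. [r4c5∈{6}] r4c5's peers cover all but 6. So r4c5=6.
Step 29. [r4c7∈{8}] r4c7's peers cover all but 8, so r4c7=8.
Step 30. [r5c8∈{9}] nothing but 9 survives at r5c8, so r5c8=9.
Step 31. [r9c5∈{7}] r9c5 has the single candidate 7 ⇒ r9c5=7.
Step 32. [r7c4∈{5}] nothing but 5 survives at r7c4, so r7c4=5.
Step 33. [r5c5∈{1}] only 1 remains possible at r5c5 ⇒ r5c5=1.
Step 34. [r1c9∈{6}] r1c9 is down to just 6, so r1c9=6.
Step 35. [r3c3∈{6}] only 6 remains possible at r3c3. So r3c3=6.
Step 36. [r4c1∈{5}] r4c1 is down to just 5. So r4c1=5.
Step 37. [r1c1∈{4}] r1c1 is down to just 4. So r1c1=4.
Step 38. [r5c4∈{4}] r5c4 has the single candidate 4 ⇒ r5c4=4.

Answer: 4 5 7 3 2 9 1 8 6 / 3 9 1 7 8 6 2 5 4 / 8 2 6 1 4 5 3 7 9 / 5 1 4 9 6 3 8 2 7 / 2 8 3 4 1 7 6 9 5 / 7 6 9 2 5 8 4 3 1 / 9 4 2 5 3 1 7 6 8 / 1 7 8 6 9 2 5 4 3 / 6 3 5 8 7 4 9 1 2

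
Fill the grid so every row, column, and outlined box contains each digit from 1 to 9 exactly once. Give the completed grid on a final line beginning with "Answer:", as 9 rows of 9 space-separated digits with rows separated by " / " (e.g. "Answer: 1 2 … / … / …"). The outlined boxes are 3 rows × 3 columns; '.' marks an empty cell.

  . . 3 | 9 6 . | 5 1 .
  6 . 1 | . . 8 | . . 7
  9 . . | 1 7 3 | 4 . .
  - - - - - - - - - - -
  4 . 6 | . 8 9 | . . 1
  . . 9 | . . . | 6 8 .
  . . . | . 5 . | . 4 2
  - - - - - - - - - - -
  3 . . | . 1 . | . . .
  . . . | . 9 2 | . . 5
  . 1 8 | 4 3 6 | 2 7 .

Step 1. [r6c3∈{7}] nothing but 7 survives at r6c3. So r6c3=7.
Step 2. [r7c2∈{2,4,5,6,7,9}] 9 has one home in col 2: r7c2. So r7c2=9.
Step 3. [r5c9∈{3}] only 3 remains possible at r5c9, so r5c9=3.
Step 4. [r1c9∈{8}] only 8 remains possible at r1c9. So r1c9=8.
Step 5. [r1c6∈{4}] r1c6 has the single candidate 4. So r1c6=4.
Step 6. [r2c5∈{2}] only 2 remains possible at r2c5 ⇒ r2c5=2.
Step 7. [r3c8∈{2,6}] in col 8, 2 fits only at r3c8. So r3c8=2.
Step 8. [r7c6∈{5,7}] r7c6 is the only open cell in col 6 admitting 5 ⇒ r7c6=5.
Step 9. [r7c4∈{7,8}] 7 has one home in row 7: r7c4. So r7c4=7.
Step 10. [r5c4∈{2}] r5c4's peers cover all but 2, so r5c4=2.
Step 11. [r5c2∈{5}] only 5 remains possible at r5c2. So r5c2=5.
Step 12. [r8c2∈{4,6,7}] across col 2, 6 lands solely at r8c2 ⇒ r8c2=6.
Step 13. [r8c7∈{1,3,8}] row 8 places 1 nowhere but r8c7 ⇒ r8c7=1.
Step 14. [r4c2∈{2,3}] across row 4, 2 lands solely at r4c2, so r4c2=2.
Step 15. [r5c1∈{1}] r5c1 is down to just 1, so r5c1=1.
Step 16. [r6c2∈{3,8}] 3 has one home in col 2: r6c2, so r6c2=3.
Step 17. [r2c8∈{3,9}] col 8 places 9 nowhere but r2c8 ⇒ r2c8=9.
Step 18. [r7c9∈{4,6}] in col 9, 4 fits only at r7c9. So r7c9=4.
Step 19. [r1c2∈{7}] only 7 remains possible at r1c2, so r1c2=7.
Step 20. [r9c9∈{9}] nothing but 9 survives at r9c9, so r9c9=9.
Step 21. [r3c2∈{8}] r3c2 is down to just 8 ⇒ r3c2=8.
Step 22. [r8c1∈{7}] r8c1's peers cover all but 7, so r8c1=7.
Step 23. [r6c7∈{9}] r6c7 has the single candidate 9. So r6c7=9.
Step 24. [r7c8∈{6}] r7c8 is down to just 6. So r7c8=6.
Step 25. [r1c1∈{2}] r1c1's peers cover all but 2, so r1c1=2.
Step 26. [r7c3∈{2}] nothing but 2 survives at r7c3 ⇒ r7c3=2.
Step 27. [r4c7∈{7}] nothing but 7 survives at r4c7 ⇒ r4c7=7.
Step 28. [r8c8∈{3}] nothing but 3 survives at r8c8. So r8c8=3.
Step 29. [r4c8∈{5}] r4c8 has the single candidate 5, so r4c8=5.
Step 30. [r8c4∈{8}] r8c4 is down to just 8 ⇒ r8c4=8.
Step 31. [r9c1∈{5}] r9c1 has the single candidate 5, so r9c1=5.
Step 32. [r6c4∈{6}] r6c4 is down to just 6, so r6c4=6.
Step 33. [r5c5∈{4}] r5c5 is down to just 4. So r5c5=4.
Step 34. [r6c6∈{1}] r6c6 is down to just 1. So r6c6=1.
Step 35. [r2c2∈{4}] r2c2 has the single candidate 4 ⇒ r2c2=4.
Step 36. [r4c4∈{3}] nothing but 3 survives at r4c4 ⇒ r4c4=3.
Step 37. [r3c9∈{6}] r3c9 is down to just 6, so r3c9=6.
Step 38. [r6c1∈{8}] only 8 remains possible at r6c1, so r6c1=8.
Step 39. [r8c3∈{4}] r8c3 is down to just 4 ⇒ r8c3=4.
Step 40. [r2c4∈{5}] r2c4 is down to just 5. So r2c4=5.
Step 41. [r5c6∈{7}] only 7 remains possible at r5c6, so r5c6=7.
Step 42. [r7c7∈{8}] r7c7's peers cover all but 8. So r7c7=8.
Step 43. [r2c7∈{3}] only 3 remains possible at r2c7 ⇒ r2c7=3.
Step 44. [r3c3∈{5}] r3c3's peers cover all but 5. So r3c3=5.

Answer: 2 7 3 9 6 4 5 1 8 / 6 4 1 5 2 8 3 9 7 / 9 8 5 1 7 3 4 2 6 / 4 2 6 3 8 9 7 5 1 / 1 5 9 2 4 7 6 8 3 / 8 3 7 6 5 1 9 4 2 / 3 9 2 7 1 5 8 6 4 / 7 6 4 8 9 2 1 3 5 / 5 1 8 4 3 6 2 7 9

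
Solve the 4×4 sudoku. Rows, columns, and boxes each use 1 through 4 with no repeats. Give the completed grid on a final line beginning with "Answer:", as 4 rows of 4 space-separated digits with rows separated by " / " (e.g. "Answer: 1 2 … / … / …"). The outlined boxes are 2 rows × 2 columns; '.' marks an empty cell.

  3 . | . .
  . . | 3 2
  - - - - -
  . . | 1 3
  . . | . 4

Step 1. [r1c2∈{1,2,4}] row 1 places 2 nowhere but r1c2 ⇒ r1c2=2.
Step 2. [r3c1∈{2,4}] across row 3, 2 lands solely at r3c1 ⇒ r3c1=2.
Step 3. [r4c1∈{1}] r4c1's peers cover all but 1 ⇒ r4c1=1.
Step 4. [r2c2∈{1,4}] row 2 places 1 nowhere but r2c2. So r2c2=1.
Step 5. [r1c3∈{4}] r1c3 is down to just 4 ⇒ r1c3=4.
Step 6. [r4c2∈{3}] r4c2 has the single candidate 3. So r4c2=3.
Step 7. [r3c2∈{4}] r3c2 is down to just 4 ⇒ r3c2=4.
Step 8. [r4c3∈{2}] r4c3 is down to just 2, so r4c3=2.
Step 9. [r1c4∈{1}] r1c4 has the single candidate 1. So r1c4=1.
Step 10. [r2c1∈{4}] r2c1 is down to just 4, so r2c1=4.

Answer: 3 2 4 1 / 4 1 3 2 / 2 4 1 3 / 1 3 2 4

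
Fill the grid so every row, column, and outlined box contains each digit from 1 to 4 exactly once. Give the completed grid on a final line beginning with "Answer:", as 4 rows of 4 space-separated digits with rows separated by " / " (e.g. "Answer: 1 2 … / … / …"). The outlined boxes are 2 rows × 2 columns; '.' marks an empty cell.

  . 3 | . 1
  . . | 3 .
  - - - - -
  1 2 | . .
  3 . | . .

Step 1. [r3c3∈{4}] r3c3's peers cover all but 4, so r3c3=4.
Step 2. [r2c4∈{2,4}] across col 4, 4 lands solely at r2c4, so r2c4=4.
Step 3. [r1c3∈{2}] r1c3's peers cover all but 2. So r1c3=2.
Step 4. [r2c2∈{1}] r2c2 has the single candidate 1 ⇒ r2c2=1.
Step 5. [r2c1∈{2}] r2c1's peers cover all but 2. So r2c1=2.
Step 6. [r4c2∈{4}] r4c2 has the single candidate 4. So r4c2=4.
Step 7. [r1c1∈{4}] nothing but 4 survives at r1c1. So r1c1=4.
Step 8. [r4c4∈{2}] nothing but 2 survives at r4c4. So r4c4=2.
Step 9. [r3c4∈{3}] r3c4 has the single candidate 3 ⇒ r3c4=3.
Step 10. [r4c3∈{1}] r4c3 is down to just 1, so r4c3=1.

Answer: 4 3 2 1 / 2 1 3 4 / 1 2 4 3 / 3 4 1 2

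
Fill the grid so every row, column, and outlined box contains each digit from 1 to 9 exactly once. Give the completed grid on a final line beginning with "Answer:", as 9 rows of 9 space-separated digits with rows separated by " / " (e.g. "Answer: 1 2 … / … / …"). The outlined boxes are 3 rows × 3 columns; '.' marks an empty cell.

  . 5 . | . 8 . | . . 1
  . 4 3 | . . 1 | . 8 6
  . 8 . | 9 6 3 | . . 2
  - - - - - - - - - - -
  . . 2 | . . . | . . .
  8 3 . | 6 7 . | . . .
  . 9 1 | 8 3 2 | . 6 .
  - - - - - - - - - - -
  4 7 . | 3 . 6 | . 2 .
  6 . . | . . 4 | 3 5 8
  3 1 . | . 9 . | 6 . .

Step 1. [r1c6∈{7}] r1c6's peers cover all but 7 ⇒ r1c6=7.
Step 2. [r4c5∈{1,4,5}] col 5 places 4 nowhere but r4c5. So r4c5=4.
Step 3. [r3c7∈{4,5,7}] r3c7 is the only open cell in row 3 admitting 5 ⇒ r3c7=5.
Step 4. [r9c4∈{2,5,7}] row 9 places 2 nowhere but r9c4 ⇒ r9c4=2.
Step 5. [r3c8∈{4,7}] r3c8 is the only open cell in row 3 admitting 4. So r3c8=4.
Step 6. [r1c7∈{9}] r1c7 is down to just 9 ⇒ r1c7=9.
Step 7. [r4c4∈{1,5}] box 5 places 1 nowhere but r4c4, so r4c4=1.
Step 8. [r4c9∈{3,5,7,9}] r4c9 is the only open cell in col 9 admitting 3, so r4c9=3.
Step 9. [r7c3∈{5,8,9}] 8 has one home in row 7: r7c3. So r7c3=8.
Step 10. [r9c9∈{4,7}] in row 9, 4 fits only at r9c9 ⇒ r9c9=4.
Step 11. [r6c9∈{5,7}] col 9 places 7 nowhere but r6c9, so r6c9=7.
Step 12. [r4c8∈{9}] only 9 remains possible at r4c8, so r4c8=9.
Step 13. [r4c1∈{5,7}] across row 4, 7 lands solely at r4c1 ⇒ r4c1=7.
Step 14. [r7c5∈{1,5}] in row 7, 5 fits only at r7c5 ⇒ r7c5=5.
Step 15. [r5c9∈{5}] r5c9's peers cover all but 5 ⇒ r5c9=5.
Step 16. [r5c7∈{1,2,4}] in row 5, 2 fits only at r5c7. So r5c7=2.
Step 17. [r2c5∈{2}] r2c5's peers cover all but 2, so r2c5=2.
Step 18. [r1c4∈{4}] only 4 remains possible at r1c4 ⇒ r1c4=4.
Step 19. [r4c7∈{8}] r4c7 has the single candidate 8 ⇒ r4c7=8.
Step 20. [r3c1∈{1}] r3c1 is down to just 1. So r3c1=1.
Step 21. [r8c2∈{2}] r8c2 is down to just 2. So r8c2=2.
Step 22. [r5c3∈{4}] r5c3 is down to just 4 ⇒ r5c3=4.
Step 23. [r5c8∈{1}] nothing but 1 survives at r5c8, so r5c8=1.
Step 24. [r8c5∈{1}] only 1 remains possible at r8c5 ⇒ r8c5=1.
Step 25. [r1c8∈{3}] r1c8 has the single candidate 3 ⇒ r1c8=3.
Step 26. [r8c4∈{7}] r8c4 has the single candidate 7, so r8c4=7.
Step 27. [r6c1∈{5}] r6c1's peers cover all but 5, so r6c1=5.
Step 28. [r6c7∈{4}] only 4 remains possible at r6c7 ⇒ r6c7=4.
Step 29. [r3c3∈{7}] r3c3 is down to just 7, so r3c3=7.
Step 30. [r2c7∈{7}] r2c7's peers cover all but 7. So r2c7=7.
Step 31. [r7c7∈{1}] nothing but 1 survives at r7c7 ⇒ r7c7=1.
Step 32. [r4c6∈{5}] r4c6 has the single candidate 5. So r4c6=5.
Step 33. [r5c6∈{9}] only 9 remains possible at r5c6. So r5c6=9.
Step 34. [r9c3∈{5}] r9c3 is down to just 5 ⇒ r9c3=5.
Step 35. [r4c2∈{6}] only 6 remains possible at r4c2. So r4c2=6.
Step 36. [r9c6∈{8}] only 8 remains possible at r9c6 ⇒ r9c6=8.
Step 37. [r7c9∈{9}] only 9 remains possible at r7c9, so r7c9=9.
Step 38. [r8c3∈{9}] only 9 remains possible at r8c3, so r8c3=9.
Step 39. [r1c3∈{6}] only 6 remains possible at r1c3 ⇒ r1c3=6.
Step 40. [r9c8∈{7}] r9c8 is down to just 7 ⇒ r9c8=7.
Step 41. [r1c1∈{2}] r1c1's peers cover all but 2. So r1c1=2.
Step 42. [r2c1∈{9}] nothing but 9 survives at r2c1. So r2c1=9.
Step 43. [r2c4∈{5}] only 5 remains possible at r2c4. So r2c4=5.

Answer: 2 5 6 4 8 7 9 3 1 / 9 4 3 5 2 1 7 8 6 / 1 8 7 9 6 3 5 4 2 / 7 6 2 1 4 5 8 9 3 / 8 3 4 6 7 9 2 1 5 / 5 9 1 8 3 2 4 6 7 / 4 7 8 3 5 6 1 2 9 / 6 2 9 7 1 4 3 5 8 / 3 1 5 2 9 8 6 7 4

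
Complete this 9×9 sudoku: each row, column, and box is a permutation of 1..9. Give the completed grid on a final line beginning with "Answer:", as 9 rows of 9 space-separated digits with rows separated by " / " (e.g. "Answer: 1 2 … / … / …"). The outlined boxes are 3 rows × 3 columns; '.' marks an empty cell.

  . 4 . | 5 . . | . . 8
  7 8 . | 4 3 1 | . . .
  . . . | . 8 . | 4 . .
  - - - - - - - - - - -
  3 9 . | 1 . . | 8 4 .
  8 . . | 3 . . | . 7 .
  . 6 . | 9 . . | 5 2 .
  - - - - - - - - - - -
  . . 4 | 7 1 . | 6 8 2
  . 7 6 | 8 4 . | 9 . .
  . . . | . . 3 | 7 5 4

Step 1. [r3c9∈{1,3,5,6,7,9}] 7 has one home in col 9: r3c9, so r3c9=7.
Step 2. [r1c7∈{1,2,3}] col 7 places 3 nowhere but r1c7, so r1c7=3.
Step 3. [r6c5∈{7}] r6c5 is down to just 7. So r6c5=7.
Step 4. [r6c3∈{1}] r6c3 has the single candidate 1 ⇒ r6c3=1.
Step 5. [r4c9∈{6}] only 6 remains possible at r4c9, so r4c9=6.
Step 6. [r3c3∈{2,3,5,9}] r3c3 is the only open cell in col 3 admitting 3. So r3c3=3.
Step 7. [r5c6∈{2,4,5,6}] r5c6 is the only open cell in row 5 admitting 4. So r5c6=4.
Step 8. [r5c5∈{2,5,6}] in row 5, 6 fits only at r5c5, so r5c5=6.
Step 9. [r1c6∈{2,6,7,9}] 7 has one home in row 1: r1c6. So r1c6=7.
Step 10. [r3c6∈{2,6,9}] r3c6 is the only open cell in col 6 admitting 6, so r3c6=6.
Step 11. [r1c5∈{2,9}] in box 2, 9 fits only at r1c5, so r1c5=9.
Step 12. [r1c3∈{2}] r1c3 has the single candidate 2, so r1c3=2.
Step 13. [r9c5∈{2}] r9c5 is down to just 2 ⇒ r9c5=2.
Step 14. [r8c6∈{5}] r8c6 is down to just 5, so r8c6=5.
Step 15. [r5c3∈{5}] r5c3's peers cover all but 5. So r5c3=5.
Step 16. [r2c3∈{9}] r2c3 has the single candidate 9. So r2c3=9.
Step 17. [r9c2∈{1}] nothing but 1 survives at r9c2, so r9c2=1.
Step 18. [r1c1∈{1,6}] across col 1, 6 lands solely at r1c1 ⇒ r1c1=6.
Step 19. [r3c1∈{1,5}] across col 1, 1 lands solely at r3c1, so r3c1=1.
Step 20. [r8c8∈{1,3}] in col 8, 3 fits only at r8c8. So r8c8=3.
Step 21. [r7c1∈{5,9}] in col 1, 5 fits only at r7c1, so r7c1=5.
Step 22. [r8c9∈{1}] r8c9 is down to just 1. So r8c9=1.
Step 23. [r4c5∈{5}] nothing but 5 survives at r4c5, so r4c5=5.
Step 24. [r4c3∈{7}] only 7 remains possible at r4c3, so r4c3=7.
Step 25. [r3c2∈{5}] only 5 remains possible at r3c2, so r3c2=5.
Step 26. [r6c9∈{3}] r6c9 has the single candidate 3 ⇒ r6c9=3.
Step 27. [r4c6∈{2}] r4c6 has the single candidate 2 ⇒ r4c6=2.
Step 28. [r7c2∈{3}] r7c2 has the single candidate 3. So r7c2=3.
Step 29. [r9c4∈{6}] r9c4 has the single candidate 6, so r9c4=6.
Step 30. [r7c6∈{9}] r7c6's peers cover all but 9 ⇒ r7c6=9.
Step 31. [r8c1∈{2}] r8c1 is down to just 2, so r8c1=2.
Step 32. [r5c2∈{2}] r5c2's peers cover all but 2 ⇒ r5c2=2.
Step 33. [r6c1∈{4}] r6c1's peers cover all but 4. So r6c1=4.
Step 34. [r5c7∈{1}] r5c7 is down to just 1 ⇒ r5c7=1.
Step 35. [r6c6∈{8}] r6c6 is down to just 8. So r6c6=8.
Step 36. [r3c4∈{2}] nothing but 2 survives at r3c4, so r3c4=2.
Step 37. [r3c8∈{9}] nothing but 9 survives at r3c8, so r3c8=9.
Step 38. [r2c8∈{6}] only 6 remains possible at r2c8, so r2c8=6.
Step 39. [r5c9∈{9}] r5c9's peers cover all but 9, so r5c9=9.
Step 40. [r2c7∈{2}] r2c7's peers cover all but 2, so r2c7=2.
Step 41. [r9c3∈{8}] nothing but 8 survives at r9c3 ⇒ r9c3=8.
Step 42. [r1c8∈{1}] only 1 remains possible at r1c8 ⇒ r1c8=1.
Step 43. [r9c1∈{9}] r9c1's peers cover all but 9, so r9c1=9.
Step 44. [r2c9∈{5}] only 5 remains possible at r2c9. So r2c9=5.

Answer: 6 4 2 5 9 7 3 1 8 / 7 8 9 4 3 1 2 6 5 / 1 5 3 2 8 6 4 9 7 / 3 9 7 1 5 2 8 4 6 / 8 2 5 3 6 4 1 7 9 / 4 6 1 9 7 8 5 2 3 / 5 3 4 7 1 9 6 8 2 / 2 7 6 8 4 5 9 3 1 / 9 1 8 6 2 3 7 5 4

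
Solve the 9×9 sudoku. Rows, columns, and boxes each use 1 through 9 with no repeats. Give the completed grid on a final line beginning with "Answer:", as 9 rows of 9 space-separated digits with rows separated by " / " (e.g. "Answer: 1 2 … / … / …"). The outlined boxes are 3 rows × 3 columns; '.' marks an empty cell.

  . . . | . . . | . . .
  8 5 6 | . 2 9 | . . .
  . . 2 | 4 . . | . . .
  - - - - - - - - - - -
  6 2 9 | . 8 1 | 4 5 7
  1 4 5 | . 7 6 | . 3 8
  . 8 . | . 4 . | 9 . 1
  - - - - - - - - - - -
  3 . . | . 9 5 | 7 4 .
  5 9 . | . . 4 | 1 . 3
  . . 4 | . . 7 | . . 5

Step 1. [r8c5∈{6}] only 6 remains possible at r8c5, so r8c5=6.
Step 2. [r1c4∈{1,3,5,6,7,8}] r1c4 is the only open cell in col 4 admitting 6. So r1c4=6.
Step 3. [r9c8∈{2,6,8,9}] across row 9, 9 lands solely at r9c8 ⇒ r9c8=9.
Step 4. [r6c6∈{2,3}] col 6 places 2 nowhere but r6c6 ⇒ r6c6=2.
Step 5. [r2c4∈{1,3,7}] 7 has one home in col 4: r2c4 ⇒ r2c4=7.
Step 6. [r8c3∈{7,8}] r8c3 is the only open cell in row 8 admitting 7 ⇒ r8c3=7.
Step 7. [r1c1∈{4,7,9}] across col 1, 4 lands solely at r1c1. So r1c1=4.
Step 8. [r7c3∈{1,8}] r7c3 is the only open cell in col 3 admitting 8. So r7c3=8.
Step 9. [r1c3∈{1,3}] col 3 places 1 nowhere but r1c3, so r1c3=1.
Step 10. [r3c5∈{1,3,5}] in box 2, 1 fits only at r3c5, so r3c5=1.
Step 11. [r3c7∈{3,5,6,8}] row 3 places 5 nowhere but r3c7 ⇒ r3c7=5.
Step 12. [r9c7∈{2,6,8}] col 7 places 6 nowhere but r9c7 ⇒ r9c7=6.
Step 13. [r1c7∈{2,3,8}] col 7 places 8 nowhere but r1c7, so r1c7=8.
Step 14. [r9c4∈{1,2,3,8}] r9c4 is the only open cell in row 9 admitting 8. So r9c4=8.
Step 15. [r1c6∈{3}] only 3 remains possible at r1c6. So r1c6=3.
Step 16. [r7c9∈{2}] r7c9 is down to just 2 ⇒ r7c9=2.
Step 17. [r1c2∈{7}] r1c2's peers cover all but 7. So r1c2=7.
Step 18. [r3c9∈{6,9}] in col 9, 6 fits only at r3c9. So r3c9=6.
Step 19. [r6c4∈{3,5}] across row 6, 5 lands solely at r6c4. So r6c4=5.
Step 20. [r7c4∈{1}] r7c4's peers cover all but 1, so r7c4=1.
Step 21. [r8c4∈{2}] nothing but 2 survives at r8c4, so r8c4=2.
Step 22. [r6c8∈{6}] nothing but 6 survives at r6c8. So r6c8=6.
Step 23. [r3c8∈{7}] r3c8's peers cover all but 7, so r3c8=7.
Step 24. [r6c3∈{3}] r6c3's peers cover all but 3. So r6c3=3.
Step 25. [r5c4∈{9}] nothing but 9 survives at r5c4 ⇒ r5c4=9.
Step 26. [r3c2∈{3}] r3c2 is down to just 3, so r3c2=3.
Step 27. [r8c8∈{8}] only 8 remains possible at r8c8, so r8c8=8.
Step 28. [r7c2∈{6}] r7c2's peers cover all but 6 ⇒ r7c2=6.
Step 29. [r4c4∈{3}] r4c4 is down to just 3. So r4c4=3.
Step 30. [r2c8∈{1}] r2c8 has the single candidate 1, so r2c8=1.
Step 31. [r6c1∈{7}] r6c1's peers cover all but 7. So r6c1=7.
Step 32. [r2c7∈{3}] nothing but 3 survives at r2c7. So r2c7=3.
Step 33. [r3c1∈{9}] r3c1 is down to just 9. So r3c1=9.
Step 34. [r9c1∈{2}] only 2 remains possible at r9c1, so r9c1=2.
Step 35. [r1c5∈{5}] r1c5's peers cover all but 5. So r1c5=5.
Step 36. [r5c7∈{2}] r5c7 has the single candidate 2, so r5c7=2.
Step 37. [r3c6∈{8}] r3c6's peers cover all but 8 ⇒ r3c6=8.
Step 38. [r9c2∈{1}] r9c2 is down to just 1, so r9c2=1.
Step 39. [r2c9∈{4}] r2c9's peers cover all but 4 ⇒ r2c9=4.
Step 40. [r1c9∈{9}] only 9 remains possible at r1c9 ⇒ r1c9=9.
Step 41. [r9c5∈{3}] r9c5's peers cover all but 3. So r9c5=3.
Step 42. [r1c8∈{2}] r1c8 is down to just 2 ⇒ r1c8=2.

Answer: 4 7 1 6 5 3 8 2 9 / 8 5 6 7 2 9 3 1 4 / 9 3 2 4 1 8 5 7 6 / 6 2 9 3 8 1 4 5 7 / 1 4 5 9 7 6 2 3 8 / 7 8 3 5 4 2 9 6 1 / 3 6 8 1 9 5 7 4 2 / 5 9 7 2 6 4 1 8 3 / 2 1 4 8 3 7 6 9 5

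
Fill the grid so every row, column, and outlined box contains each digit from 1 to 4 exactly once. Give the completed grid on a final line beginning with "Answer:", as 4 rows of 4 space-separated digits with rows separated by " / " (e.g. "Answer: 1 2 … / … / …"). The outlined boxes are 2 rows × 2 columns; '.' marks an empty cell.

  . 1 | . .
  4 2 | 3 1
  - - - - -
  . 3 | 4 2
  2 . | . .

Step 1. [r3c1∈{1}] r3c1 has the single candidate 1, so r3c1=1.
Step 2. [r1c1∈{3}] r1c1 has the single candidate 3 ⇒ r1c1=3.
Step 3. [r4c3∈{1}] r4c3 has the single candidate 1, so r4c3=1.
Step 4. [r1c3∈{2}] only 2 remains possible at r1c3 ⇒ r1c3=2.
Step 5. [r1c4∈{4}] r1c4 has the single candidate 4 ⇒ r1c4=4.
Step 6. [r4c2∈{4}] r4c2 has the single candidate 4. So r4c2=4.
Step 7. [r4c4∈{3}] nothing but 3 survives at r4c4, so r4c4=3.

Answer: 3 1 2 4 / 4 2 3 1 / 1 3 4 2 / 2 4 1 3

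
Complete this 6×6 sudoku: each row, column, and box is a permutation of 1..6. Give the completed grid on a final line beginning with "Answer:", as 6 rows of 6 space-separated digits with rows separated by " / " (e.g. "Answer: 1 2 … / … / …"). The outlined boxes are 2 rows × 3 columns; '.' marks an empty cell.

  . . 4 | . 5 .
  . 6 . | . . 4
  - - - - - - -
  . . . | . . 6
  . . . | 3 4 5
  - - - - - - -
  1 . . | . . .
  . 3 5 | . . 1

Step 1. [r3c2∈{1,2,4,5}] col 2 places 5 nowhere but r3c2, so r3c2=5.
Step 2. [r1c4∈{1,2,6}] across row 1, 6 lands solely at r1c4, so r1c4=6.
Step 3. [r3c1∈{2,3,4}] 4 has one home in row 3: r3c1 ⇒ r3c1=4.
Step 4. [r1c2∈{1,2}] in row 1, 1 fits only at r1c2. So r1c2=1.
Step 5. [r4c2∈{2}] nothing but 2 survives at r4c2. So r4c2=2.
Step 6. [r4c1∈{6}] r4c1 is down to just 6 ⇒ r4c1=6.
Step 7. [r6c1∈{2}] nothing but 2 survives at r6c1, so r6c1=2.
Step 8. [r1c6∈{2,3}] in row 1, 2 fits only at r1c6 ⇒ r1c6=2.
Step 9. [r2c5∈{1,3}] r2c5 is the only open cell in box 2 admitting 3, so r2c5=3.
Step 10. [r3c5∈{1,2}] r3c5 is the only open cell in col 5 admitting 1. So r3c5=1.
Step 11. [r5c4∈{2,4,5}] 5 has one home in row 5: r5c4. So r5c4=5.
Step 12. [r5c3∈{6}] r5c3 has the single candidate 6, so r5c3=6.
Step 13. [r5c2∈{4}] r5c2 has the single candidate 4, so r5c2=4.
Step 14. [r4c3∈{1}] r4c3 has the single candidate 1 ⇒ r4c3=1.
Step 15. [r6c4∈{4}] r6c4 has the single candidate 4, so r6c4=4.
Step 16. [r2c1∈{5}] only 5 remains possible at r2c1 ⇒ r2c1=5.
Step 17. [r2c3∈{2}] only 2 remains possible at r2c3 ⇒ r2c3=2.
Step 18. [r2c4∈{1}] nothing but 1 survives at r2c4, so r2c4=1.
Step 19. [r6c5∈{6}] nothing but 6 survives at r6c5, so r6c5=6.
Step 20. [r1c1∈{3}] only 3 remains possible at r1c1, so r1c1=3.
Step 21. [r5c6∈{3}] r5c6 has the single candidate 3. So r5c6=3.
Step 22. [r5c5∈{2}] only 2 remains possible at r5c5, so r5c5=2.
Step 23. [r3c4∈{2}] r3c4 has the single candidate 2. So r3c4=2.
Step 24. [r3c3∈{3}] r3c3's peers cover all but 3 ⇒ r3c3=3.

Answer: 3 1 4 6 5 2 / 5 6 2 1 3 4 / 4 5 3 2 1 6 / 6 2 1 3 4 5 / 1 4 6 5 2 3 / 2 3 5 4 6 1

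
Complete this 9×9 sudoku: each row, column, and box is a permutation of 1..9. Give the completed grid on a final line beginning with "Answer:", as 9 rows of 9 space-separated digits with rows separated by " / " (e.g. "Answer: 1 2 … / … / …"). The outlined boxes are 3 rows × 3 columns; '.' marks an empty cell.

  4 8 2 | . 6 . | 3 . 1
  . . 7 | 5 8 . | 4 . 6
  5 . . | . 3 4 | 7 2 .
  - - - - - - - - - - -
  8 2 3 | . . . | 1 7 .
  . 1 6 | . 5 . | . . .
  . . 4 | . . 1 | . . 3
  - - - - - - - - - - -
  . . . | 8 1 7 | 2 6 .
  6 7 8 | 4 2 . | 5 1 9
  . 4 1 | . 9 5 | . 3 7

Step 1. [r5c6∈{2,3,8,9}] in col 6, 8 fits only at r5c6 ⇒ r5c6=8.
Step 2. [r2c8∈{9}] r2c8 has the single candidate 9 ⇒ r2c8=9.
Step 3. [r6c4∈{2,6,7,9}] row 6 places 2 nowhere but r6c4. So r6c4=2.
Step 4. [r5c7∈{9}] r5c7 is down to just 9 ⇒ r5c7=9.
Step 5. [r1c6∈{9}] only 9 remains possible at r1c6 ⇒ r1c6=9.
Step 6. [r6c2∈{5,9}] 5 has one home in box 4: r6c2 ⇒ r6c2=5.
Step 7. [r3c3∈{9}] nothing but 9 survives at r3c3 ⇒ r3c3=9.
Step 8. [r6c1∈{7,9}] r6c1 is the only open cell in row 6 admitting 9. So r6c1=9.
Step 9. [r7c1∈{3}] r7c1 has the single candidate 3 ⇒ r7c1=3.
Step 10. [r7c9∈{4}] r7c9 has the single candidate 4 ⇒ r7c9=4.
Step 11. [r5c4∈{3,7}] row 5 places 3 nowhere but r5c4. So r5c4=3.
Step 12. [r6c8∈{8}] r6c8's peers cover all but 8 ⇒ r6c8=8.
Step 13. [r9c4∈{6}] r9c4 is down to just 6, so r9c4=6.
Step 14. [r8c6∈{3}] nothing but 3 survives at r8c6. So r8c6=3.
Step 15. [r3c9∈{8}] r3c9 has the single candidate 8 ⇒ r3c9=8.
Step 16. [r4c9∈{5}] r4c9 is down to just 5, so r4c9=5.
Step 17. [r2c2∈{3}] r2c2's peers cover all but 3. So r2c2=3.
Step 18. [r4c4∈{9}] r4c4's peers cover all but 9 ⇒ r4c4=9.
Step 19. [r6c7∈{6}] r6c7 is down to just 6 ⇒ r6c7=6.
Step 20. [r3c4∈{1}] r3c4's peers cover all but 1 ⇒ r3c4=1.
Step 21. [r1c4∈{7}] r1c4 is down to just 7. So r1c4=7.
Step 22. [r5c8∈{4}] r5c8 has the single candidate 4 ⇒ r5c8=4.
Step 23. [r4c5∈{4}] nothing but 4 survives at r4c5, so r4c5=4.
Step 24. [r4c6∈{6}] r4c6 has the single candidate 6. So r4c6=6.
Step 25. [r3c2∈{6}] r3c2 has the single candidate 6 ⇒ r3c2=6.
Step 26. [r5c9∈{2}] r5c9 has the single candidate 2. So r5c9=2.
Step 27. [r2c1∈{1}] r2c1's peers cover all but 1, so r2c1=1.
Step 28. [r7c3∈{5}] r7c3's peers cover all but 5. So r7c3=5.
Step 29. [r2c6∈{2}] r2c6's peers cover all but 2, so r2c6=2.
Step 30. [r5c1∈{7}] nothing but 7 survives at r5c1 ⇒ r5c1=7.
Step 31. [r9c7∈{8}] r9c7 is down to just 8, so r9c7=8.
Step 32. [r9c1∈{2}] only 2 remains possible at r9c1, so r9c1=2.
Step 33. [r7c2∈{9}] r7c2 is down to just 9. So r7c2=9.
Step 34. [r6c5∈{7}] only 7 remains possible at r6c5. So r6c5=7.
Step 35. [r1c8∈{5}] nothing but 5 survives at r1c8, so r1c8=5.

Answer: 4 8 2 7 6 9 3 5 1 / 1 3 7 5 8 2 4 9 6 / 5 6 9 1 3 4 7 2 8 / 8 2 3 9 4 6 1 7 5 / 7 1 6 3 5 8 9 4 2 / 9 5 4 2 7 1 6 8 3 / 3 9 5 8 1 7 2 6 4 / 6 7 8 4 2 3 5 1 9 / 2 4 1 6 9 5 8 3 7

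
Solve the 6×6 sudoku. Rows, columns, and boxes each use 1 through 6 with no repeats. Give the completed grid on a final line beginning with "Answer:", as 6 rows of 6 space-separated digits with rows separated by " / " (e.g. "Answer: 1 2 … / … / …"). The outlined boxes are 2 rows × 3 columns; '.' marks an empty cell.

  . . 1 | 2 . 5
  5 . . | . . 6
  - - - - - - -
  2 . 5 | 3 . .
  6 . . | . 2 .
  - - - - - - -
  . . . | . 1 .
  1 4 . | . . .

Step 1. [r5c1∈{3}] r5c1's peers cover all but 3, so r5c1=3.
Step 2. [r4c4∈{1,4,5}] 5 has one home in row 4: r4c4, so r4c4=5.
Step 3. [r4c3∈{3,4}] 4 has one home in box 3: r4c3 ⇒ r4c3=4.
Step 4. [r2c3∈{2,3}] 3 has one home in col 3: r2c3. So r2c3=3.
Step 5. [r2c5∈{4}] r2c5's peers cover all but 4, so r2c5=4.
Step 6. [r6c4∈{6}] r6c4 has the single candidate 6, so r6c4=6.
Step 7. [r6c3∈{2}] r6c3 has the single candidate 2. So r6c3=2.
Step 8. [r3c2∈{1}] r3c2's peers cover all but 1 ⇒ r3c2=1.
Step 9. [r5c6∈{2,4}] across row 5, 2 lands solely at r5c6 ⇒ r5c6=2.
Step 10. [r6c6∈{3}] r6c6's peers cover all but 3 ⇒ r6c6=3.
Step 11. [r5c2∈{5,6}] r5c2 is the only open cell in row 5 admitting 5. So r5c2=5.
Step 12. [r1c2∈{6}] r1c2 is down to just 6, so r1c2=6.
Step 13. [r3c5∈{6}] nothing but 6 survives at r3c5 ⇒ r3c5=6.
Step 14. [r1c5∈{3}] nothing but 3 survives at r1c5, so r1c5=3.
Step 15. [r2c4∈{1}] only 1 remains possible at r2c4 ⇒ r2c4=1.
Step 16. [r3c6∈{4}] r3c6 has the single candidate 4 ⇒ r3c6=4.
Step 17. [r1c1∈{4}] r1c1 has the single candidate 4 ⇒ r1c1=4.
Step 18. [r6c5∈{5}] nothing but 5 survives at r6c5. So r6c5=5.
Step 19. [r4c6∈{1}] r4c6 is down to just 1 ⇒ r4c6=1.
Step 20. [r5c4∈{4}] r5c4's peers cover all but 4, so r5c4=4.
Step 21. [r4c2∈{3}] r4c2 is down to just 3, so r4c2=3.
Step 22. [r2c2∈{2}] only 2 remains possible at r2c2 ⇒ r2c2=2.
Step 23. [r5c3∈{6}] r5c3's peers cover all but 6, so r5c3=6.

Answer: 4 6 1 2 3 5 / 5 2 3 1 4 6 / 2 1 5 3 6 4 / 6 3 4 5 2 1 / 3 5 6 4 1 2 / 1 4 2 6 5 3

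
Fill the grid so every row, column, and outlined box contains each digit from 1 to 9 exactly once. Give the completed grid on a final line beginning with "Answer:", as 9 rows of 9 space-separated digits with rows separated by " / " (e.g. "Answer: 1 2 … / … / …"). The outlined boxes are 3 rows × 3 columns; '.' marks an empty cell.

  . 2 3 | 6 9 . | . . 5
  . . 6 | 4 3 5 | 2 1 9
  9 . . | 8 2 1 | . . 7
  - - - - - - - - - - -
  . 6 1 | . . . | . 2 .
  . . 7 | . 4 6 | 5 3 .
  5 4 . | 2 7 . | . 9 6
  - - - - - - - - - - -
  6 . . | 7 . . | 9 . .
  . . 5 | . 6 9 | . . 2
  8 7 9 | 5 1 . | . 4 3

Step 1. [r7c5∈{8}] r7c5's peers cover all but 8. So r7c5=8.
Step 2. [r8c4∈{3}] r8c4 has the single candidate 3. So r8c4=3.
Step 3. [r8c2∈{1}] r8c2's peers cover all but 1 ⇒ r8c2=1.
Step 4. [r4c7∈{4,7,8}] across row 4, 7 lands solely at r4c7 ⇒ r4c7=7.
Step 5. [r6c3∈{8}] r6c3 is down to just 8. So r6c3=8.
Step 6. [r3c3∈{4}] only 4 remains possible at r3c3, so r3c3=4.
Step 7. [r1c8∈{8}] r1c8's peers cover all but 8, so r1c8=8.
Step 8. [r5c9∈{1,8}] across row 5, 8 lands solely at r5c9 ⇒ r5c9=8.
Step 9. [r7c6∈{2,4}] across row 7, 4 lands solely at r7c6. So r7c6=4.
Step 10. [r4c6∈{3,8}] r4c6 is the only open cell in row 4 admitting 8. So r4c6=8.
Step 11. [r5c2∈{9}] r5c2's peers cover all but 9. So r5c2=9.
Step 12. [r1c6∈{7}] r1c6 is down to just 7, so r1c6=7.
Step 13. [r9c7∈{6}] r9c7 has the single candidate 6 ⇒ r9c7=6.
Step 14. [r3c2∈{5}] r3c2 is down to just 5. So r3c2=5.
Step 15. [r1c7∈{4}] r1c7's peers cover all but 4. So r1c7=4.
Step 16. [r7c8∈{5}] r7c8's peers cover all but 5, so r7c8=5.
Step 17. [r5c4∈{1}] only 1 remains possible at r5c4 ⇒ r5c4=1.
Step 18. [r3c8∈{6}] r3c8's peers cover all but 6, so r3c8=6.
Step 19. [r4c5∈{5}] r4c5 has the single candidate 5, so r4c5=5.
Step 20. [r8c7∈{8}] only 8 remains possible at r8c7, so r8c7=8.
Step 21. [r8c1∈{4}] r8c1's peers cover all but 4 ⇒ r8c1=4.
Step 22. [r7c3∈{2}] nothing but 2 survives at r7c3. So r7c3=2.
Step 23. [r1c1∈{1}] r1c1 has the single candidate 1 ⇒ r1c1=1.
Step 24. [r8c8∈{7}] r8c8's peers cover all but 7. So r8c8=7.
Step 25. [r5c1∈{2}] r5c1 has the single candidate 2, so r5c1=2.
Step 26. [r7c2∈{3}] r7c2's peers cover all but 3. So r7c2=3.
Step 27. [r2c2∈{8}] r2c2's peers cover all but 8, so r2c2=8.
Step 28. [r9c6∈{2}] nothing but 2 survives at r9c6. So r9c6=2.
Step 29. [r6c6∈{3}] r6c6's peers cover all but 3 ⇒ r6c6=3.
Step 30. [r4c1∈{3}] r4c1's peers cover all but 3, so r4c1=3.
Step 31. [r7c9∈{1}] r7c9 is down to just 1 ⇒ r7c9=1.
Step 32. [r2c1∈{7}] nothing but 7 survives at r2c1 ⇒ r2c1=7.
Step 33. [r3c7∈{3}] r3c7 has the single candidate 3 ⇒ r3c7=3.
Step 34. [r4c4∈{9}] only 9 remains possible at r4c4 ⇒ r4c4=9.
Step 35. [r4c9∈{4}] r4c9 has the single candidate 4, so r4c9=4.
Step 36. [r6c7∈{1}] r6c7 is down to just 1 ⇒ r6c7=1.

Answer: 1 2 3 6 9 7 4 8 5 / 7 8 6 4 3 5 2 1 9 / 9 5 4 8 2 1 3 6 7 / 3 6 1 9 5 8 7 2 4 / 2 9 7 1 4 6 5 3 8 / 5 4 8 2 7 3 1 9 6 / 6 3 2 7 8 4 9 5 1 / 4 1 5 3 6 9 8 7 2 / 8 7 9 5 1 2 6 4 3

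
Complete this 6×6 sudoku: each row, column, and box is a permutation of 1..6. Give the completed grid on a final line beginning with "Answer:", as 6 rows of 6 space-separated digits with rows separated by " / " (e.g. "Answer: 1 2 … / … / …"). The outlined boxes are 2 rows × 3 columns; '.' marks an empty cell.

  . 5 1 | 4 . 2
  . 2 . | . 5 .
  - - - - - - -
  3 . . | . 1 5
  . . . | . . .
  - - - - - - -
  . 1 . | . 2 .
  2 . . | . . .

Step 1. [r6c2∈{3,4,6}] r6c2 is the only open cell in col 2 admitting 3 ⇒ r6c2=3.
Step 2. [r1c1∈{6}] r1c1's peers cover all but 6. So r1c1=6.
Step 3. [r1c5∈{3}] only 3 remains possible at r1c5, so r1c5=3.
Step 4. [r2c1∈{4}] r2c1 has the single candidate 4 ⇒ r2c1=4.
Step 5. [r5c1∈{5}] r5c1 has the single candidate 5, so r5c1=5.
Step 6. [r4c3∈{2,4,5,6}] in row 4, 5 fits only at r4c3 ⇒ r4c3=5.
Step 7. [r4c4∈{2,3,6}] in row 4, 2 fits only at r4c4 ⇒ r4c4=2.
Step 8. [r3c4∈{6}] nothing but 6 survives at r3c4, so r3c4=6.
Step 9. [r6c5∈{4,6}] across col 5, 6 lands solely at r6c5 ⇒ r6c5=6.
Step 10. [r6c3∈{4}] r6c3's peers cover all but 4, so r6c3=4.
Step 11. [r4c5∈{4}] nothing but 4 survives at r4c5 ⇒ r4c5=4.
Step 12. [r2c4∈{1}] r2c4 is down to just 1. So r2c4=1.
Step 13. [r5c6∈{3,4}] in row 5, 4 fits only at r5c6. So r5c6=4.
Step 14. [r4c2∈{6}] r4c2 has the single candidate 6. So r4c2=6.
Step 15. [r2c3∈{3}] only 3 remains possible at r2c3 ⇒ r2c3=3.
Step 16. [r4c1∈{1}] r4c1 has the single candidate 1 ⇒ r4c1=1.
Step 17. [r5c3∈{6}] r5c3's peers cover all but 6. So r5c3=6.
Step 18. [r4c6∈{3}] r4c6 is down to just 3, so r4c6=3.
Step 19. [r2c6∈{6}] only 6 remains possible at r2c6 ⇒ r2c6=6.
Step 20. [r3c2∈{4}] only 4 remains possible at r3c2. So r3c2=4.
Step 21. [r6c6∈{1}] only 1 remains possible at r6c6 ⇒ r6c6=1.
Step 22. [r6c4∈{5}] r6c4's peers cover all but 5. So r6c4=5.
Step 23. [r3c3∈{2}] nothing but 2 survives at r3c3 ⇒ r3c3=2.
Step 24. [r5c4∈{3}] r5c4's peers cover all but 3, so r5c4=3.

Answer: 6 5 1 4 3 2 / 4 2 3 1 5 6 / 3 4 2 6 1 5 / 1 6 5 2 4 3 / 5 1 6 3 2 4 / 2 3 4 5 6 1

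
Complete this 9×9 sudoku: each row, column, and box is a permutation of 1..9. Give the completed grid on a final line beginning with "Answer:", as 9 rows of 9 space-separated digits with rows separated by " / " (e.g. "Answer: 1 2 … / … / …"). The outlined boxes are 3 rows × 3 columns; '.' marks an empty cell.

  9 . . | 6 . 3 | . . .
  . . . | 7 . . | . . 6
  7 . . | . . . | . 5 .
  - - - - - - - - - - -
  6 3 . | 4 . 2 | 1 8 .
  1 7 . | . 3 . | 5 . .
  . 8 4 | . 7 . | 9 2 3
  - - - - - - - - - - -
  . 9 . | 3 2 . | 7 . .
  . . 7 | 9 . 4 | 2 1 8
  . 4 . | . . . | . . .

Step 1. [r2c1∈{2,3,4,5,8}] 4 has one home in col 1: r2c1, so r2c1=4.
Step 2. [r6c1∈{5}] only 5 remains possible at r6c1, so r6c1=5.
Step 3. [r9c4∈{1,5,8}] 5 has one home in col 4: r9c4. So r9c4=5.
Step 4. [r2c6∈{1,5,8,9}] 5 has one home in col 6: r2c6 ⇒ r2c6=5.
Step 5. [r9c7∈{3,6}] r9c7 is the only open cell in col 7 admitting 6. So r9c7=6.
Step 6. [r3c4∈{1,2,8}] 2 has one home in col 4: r3c4, so r3c4=2.
Step 7. [r1c9∈{1,2,4,7}] across col 9, 2 lands solely at r1c9. So r1c9=2.
Step 8. [r3c9∈{1,4,9}] col 9 places 1 nowhere but r3c9. So r3c9=1.
Step 9. [r9c8∈{3,9}] box 9 places 3 nowhere but r9c8, so r9c8=3.
Step 10. [r7c1∈{8}] r7c1 has the single candidate 8 ⇒ r7c1=8.
Step 11. [r5c3∈{2,9}] r5c3 is the only open cell in row 5 admitting 2. So r5c3=2.
Step 12. [r9c3∈{1}] nothing but 1 survives at r9c3, so r9c3=1.
Step 13. [r5c6∈{6,8,9}] in row 5, 9 fits only at r5c6 ⇒ r5c6=9.
Step 14. [r3c6∈{8}] only 8 remains possible at r3c6, so r3c6=8.
Step 15. [r7c8∈{4}] r7c8 is down to just 4, so r7c8=4.
Step 16. [r8c2∈{5,6}] r8c2 is the only open cell in row 8 admitting 5, so r8c2=5.
Step 17. [r1c2∈{1}] r1c2 is down to just 1. So r1c2=1.
Step 18. [r7c6∈{1,6}] r7c6 is the only open cell in row 7 admitting 1. So r7c6=1.
Step 19. [r3c5∈{4,9}] in row 3, 9 fits only at r3c5 ⇒ r3c5=9.
Step 20. [r3c7∈{3,4}] across row 3, 4 lands solely at r3c7 ⇒ r3c7=4.
Step 21. [r2c7∈{3,8}] col 7 places 3 nowhere but r2c7, so r2c7=3.
Step 22. [r1c3∈{5,8}] row 1 places 5 nowhere but r1c3 ⇒ r1c3=5.
Step 23. [r3c3∈{3,6}] 3 has one home in row 3: r3c3. So r3c3=3.
Step 24. [r5c9∈{4}] r5c9 has the single candidate 4 ⇒ r5c9=4.
Step 25. [r7c9∈{5}] r7c9 has the single candidate 5, so r7c9=5.
Step 26. [r2c2∈{2}] r2c2 has the single candidate 2, so r2c2=2.
Step 27. [r2c8∈{9}] r2c8 has the single candidate 9. So r2c8=9.
Step 28. [r4c9∈{7}] r4c9's peers cover all but 7 ⇒ r4c9=7.
Step 29. [r9c5∈{8}] r9c5 is down to just 8 ⇒ r9c5=8.
Step 30. [r4c3∈{9}] r4c3 is down to just 9 ⇒ r4c3=9.
Step 31. [r5c4∈{8}] r5c4 is down to just 8. So r5c4=8.
Step 32. [r5c8∈{6}] r5c8 is down to just 6, so r5c8=6.
Step 33. [r8c5∈{6}] r8c5 has the single candidate 6 ⇒ r8c5=6.
Step 34. [r9c9∈{9}] r9c9 has the single candidate 9, so r9c9=9.
Step 35. [r8c1∈{3}] r8c1 has the single candidate 3 ⇒ r8c1=3.
Step 36. [r3c2∈{6}] only 6 remains possible at r3c2. So r3c2=6.
Step 37. [r7c3∈{6}] r7c3 is down to just 6. So r7c3=6.
Step 38. [r1c8∈{7}] r1c8's peers cover all but 7, so r1c8=7.
Step 39. [r1c7∈{8}] r1c7 has the single candidate 8. So r1c7=8.
Step 40. [r9c6∈{7}] nothing but 7 survives at r9c6, so r9c6=7.
Step 41. [r2c5∈{1}] r2c5 is down to just 1. So r2c5=1.
Step 42. [r1c5∈{4}] only 4 remains possible at r1c5, so r1c5=4.
Step 43. [r6c4∈{1}] r6c4's peers cover all but 1 ⇒ r6c4=1.
Step 44. [r9c1∈{2}] only 2 remains possible at r9c1 ⇒ r9c1=2.
Step 45. [r4c5∈{5}] r4c5 has the single candidate 5. So r4c5=5.
Step 46. [r6c6∈{6}] nothing but 6 survives at r6c6 ⇒ r6c6=6.
Step 47. [r2c3∈{8}] r2c3 has the single candidate 8, so r2c3=8.

Answer: 9 1 5 6 4 3 8 7 2 / 4 2 8 7 1 5 3 9 6 / 7 6 3 2 9 8 4 5 1 / 6 3 9 4 5 2 1 8 7 / 1 7 2 8 3 9 5 6 4 / 5 8 4 1 7 6 9 2 3 / 8 9 6 3 2 1 7 4 5 / 3 5 7 9 6 4 2 1 8 / 2 4 1 5 8 7 6 3 9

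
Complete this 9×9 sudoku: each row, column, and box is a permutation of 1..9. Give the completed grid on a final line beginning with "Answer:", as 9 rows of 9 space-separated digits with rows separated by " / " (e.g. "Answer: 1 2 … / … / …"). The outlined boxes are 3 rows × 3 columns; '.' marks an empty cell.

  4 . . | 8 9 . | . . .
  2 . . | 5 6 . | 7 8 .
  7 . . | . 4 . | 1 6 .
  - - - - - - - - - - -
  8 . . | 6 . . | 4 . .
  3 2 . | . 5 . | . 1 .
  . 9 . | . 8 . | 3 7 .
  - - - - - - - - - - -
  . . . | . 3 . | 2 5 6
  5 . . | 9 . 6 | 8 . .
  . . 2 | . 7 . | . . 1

Step 1. [r4c6∈{1,2,3,7,9}] row 4 places 3 nowhere but r4c6 ⇒ r4c6=3.
Step 2. [r9c4∈{4}] r9c4's peers cover all but 4, so r9c4=4.
Step 3. [r7c4∈{1}] r7c4 is down to just 1, so r7c4=1.
Step 4. [r6c1∈{1,6}] col 1 places 1 nowhere but r6c1, so r6c1=1.
Step 5. [r6c4∈{2}] only 2 remains possible at r6c4 ⇒ r6c4=2.
Step 6. [r8c8∈{3,4}] in col 8, 4 fits only at r8c8. So r8c8=4.
Step 7. [r6c3∈{4,5,6}] in row 6, 6 fits only at r6c3 ⇒ r6c3=6.
Step 8. [r1c2∈{1,3,5,6}] across row 1, 6 lands solely at r1c2, so r1c2=6.
Step 9. [r5c6∈{4,7,9}] col 6 places 9 nowhere but r5c6, so r5c6=9.
Step 10. [r7c6∈{8}] r7c6 has the single candidate 8 ⇒ r7c6=8.
Step 11. [r3c3∈{3,5,8,9}] in col 3, 8 fits only at r3c3 ⇒ r3c3=8.
Step 12. [r3c9∈{2,3,5,9}] in row 3, 9 fits only at r3c9 ⇒ r3c9=9.
Step 13. [r3c2∈{3,5}] across row 3, 5 lands solely at r3c2. So r3c2=5.
Step 14. [r4c2∈{7}] r4c2 has the single candidate 7, so r4c2=7.
Step 15. [r7c3∈{4,7,9}] in row 7, 7 fits only at r7c3, so r7c3=7.
Step 16. [r2c6∈{1}] r2c6 has the single candidate 1. So r2c6=1.
Step 17. [r2c2∈{3}] r2c2 is down to just 3 ⇒ r2c2=3.
Step 18. [r9c8∈{3,9}] row 9 places 3 nowhere but r9c8. So r9c8=3.
Step 19. [r1c8∈{2}] only 2 remains possible at r1c8 ⇒ r1c8=2.
Step 20. [r6c9∈{5}] nothing but 5 survives at r6c9. So r6c9=5.
Step 21. [r1c3∈{1}] only 1 remains possible at r1c3. So r1c3=1.
Step 22. [r9c1∈{6,9}] across row 9, 6 lands solely at r9c1 ⇒ r9c1=6.
Step 23. [r2c3∈{9}] r2c3's peers cover all but 9, so r2c3=9.
Step 24. [r9c2∈{8}] r9c2 is down to just 8 ⇒ r9c2=8.
Step 25. [r9c6∈{5}] only 5 remains possible at r9c6, so r9c6=5.
Step 26. [r7c2∈{4}] r7c2's peers cover all but 4 ⇒ r7c2=4.
Step 27. [r8c9∈{7}] r8c9 has the single candidate 7. So r8c9=7.
Step 28. [r1c6∈{7}] r1c6 has the single candidate 7. So r1c6=7.
Step 29. [r9c7∈{9}] r9c7 has the single candidate 9 ⇒ r9c7=9.
Step 30. [r2c9∈{4}] r2c9's peers cover all but 4 ⇒ r2c9=4.
Step 31. [r8c3∈{3}] r8c3's peers cover all but 3. So r8c3=3.
Step 32. [r7c1∈{9}] r7c1 is down to just 9 ⇒ r7c1=9.
Step 33. [r5c7∈{6}] r5c7 has the single candidate 6, so r5c7=6.
Step 34. [r3c4∈{3}] nothing but 3 survives at r3c4, so r3c4=3.
Step 35. [r5c4∈{7}] r5c4 is down to just 7 ⇒ r5c4=7.
Step 36. [r8c5∈{2}] r8c5 is down to just 2 ⇒ r8c5=2.
Step 37. [r1c9∈{3}] r1c9's peers cover all but 3, so r1c9=3.
Step 38. [r4c9∈{2}] nothing but 2 survives at r4c9. So r4c9=2.
Step 39. [r4c3∈{5}] nothing but 5 survives at r4c3 ⇒ r4c3=5.
Step 40. [r3c6∈{2}] r3c6 has the single candidate 2, so r3c6=2.
Step 41. [r5c3∈{4}] r5c3 is down to just 4. So r5c3=4.
Step 42. [r8c2∈{1}] nothing but 1 survives at r8c2. So r8c2=1.
Step 43. [r1c7∈{5}] only 5 remains possible at r1c7 ⇒ r1c7=5.
Step 44. [r6c6∈{4}] nothing but 4 survives at r6c6. So r6c6=4.
Step 45. [r4c5∈{1}] r4c5's peers cover all but 1 ⇒ r4c5=1.
Step 46. [r5c9∈{8}] nothing but 8 survives at r5c9, so r5c9=8.
Step 47. [r4c8∈{9}] r4c8 is down to just 9, so r4c8=9.

Answer: 4 6 1 8 9 7 5 2 3 / 2 3 9 5 6 1 7 8 4 / 7 5 8 3 4 2 1 6 9 / 8 7 5 6 1 3 4 9 2 / 3 2 4 7 5 9 6 1 8 / 1 9 6 2 8 4 3 7 5 / 9 4 7 1 3 8 2 5 6 / 5 1 3 9 2 6 8 4 7 / 6 8 2 4 7 5 9 3 1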